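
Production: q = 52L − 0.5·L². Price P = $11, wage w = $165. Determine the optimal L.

L* = 37

The marginal product of L is MP_L = 52 − L.
A price-taking firm hires until the value of the marginal product equals the wage: P·MP_L = w, so 11·(52 − L) = 165.
Then 52 − L = 15, giving L = 37.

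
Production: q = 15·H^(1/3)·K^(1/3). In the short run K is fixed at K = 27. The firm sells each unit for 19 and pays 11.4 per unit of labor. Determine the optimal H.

With K = 27, MP_H = (1/3)·15·H^(-2/3)·27^(1/3) = 15·H^(-2/3).
Profit maximization for a price taker requires P·MP_H = w: 19·15·H^(-2/3) = 11.4.
So H^(-2/3) = 0.04, which gives H = 125.

H* = 125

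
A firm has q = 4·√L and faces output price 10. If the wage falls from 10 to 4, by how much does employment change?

ΔL = 21

From P·MP_L = w with MP_L = 2·L^(-1/2), the labor demand is L(w) = (20/w)^(2).
At w = 10: L = 4. At w = 4: L = 25.
ΔL = 25 − 4 = 21.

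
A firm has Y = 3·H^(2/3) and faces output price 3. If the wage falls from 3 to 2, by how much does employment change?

From P·MP_H = w with MP_H = 2·H^(-1/3), the labor demand is H(w) = (6/w)^(3).
At w = 3: H = 8. At w = 2: H = 27.
ΔH = 27 − 8 = 19.

ΔH = 19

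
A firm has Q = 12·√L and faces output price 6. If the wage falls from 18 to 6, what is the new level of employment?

L* = 36

From P·MP_L = w with MP_L = 6·L^(-1/2), the labor demand is L(w) = (36/w)^(2).
At w = 18: L = 4. At w = 6: L = 36.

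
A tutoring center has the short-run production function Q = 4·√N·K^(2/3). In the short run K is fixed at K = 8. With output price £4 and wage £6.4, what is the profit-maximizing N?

With K = 8, MP_N = (1/2)·4·N^(-1/2)·8^(2/3) = 8·N^(-1/2).
Profit maximization for a price taker requires P·MP_N = w: 4·8·N^(-1/2) = 6.4.
So N^(-1/2) = 0.2, which gives N = 25.

N* = 25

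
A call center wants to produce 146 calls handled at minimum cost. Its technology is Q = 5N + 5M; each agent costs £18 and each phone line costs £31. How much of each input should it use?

N* = 29.2, M* = 0

The inputs are perfect substitutes, so the firm uses whichever has the lower cost per unit of output.
Cost per unit of output via N is w/5 = 3.6; via M it is r/5 = 6.2. N is cheaper.
Producing Q = 146 with N alone: N = 29.2, M = 0.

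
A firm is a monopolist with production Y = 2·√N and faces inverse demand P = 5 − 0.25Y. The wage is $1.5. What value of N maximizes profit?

Marginal revenue from the inverse demand is MR = 5 − 0.5Y.
The marginal product is MP_N = N^(-1/2).
A monopolist hires until marginal revenue product equals the wage: MR·MP_N = w.
At N, Y = 2·√N. Substituting and solving: (5 − √N)·N^(-1/2) = 1.5 gives N = 4.

N* = 4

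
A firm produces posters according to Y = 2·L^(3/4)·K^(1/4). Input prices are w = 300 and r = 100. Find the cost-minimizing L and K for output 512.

L* = 256, K* = 256

Cost minimization requires the marginal rate of technical substitution to equal the input-price ratio: MP_L/MP_K = w/r.
Here MP_L/MP_K = (3/4)·(K/L)/(1/4) = 3·(K/L). Setting this equal to 300/100 = 3 gives K = L.
Substituting into Y = 512: 2·L^(3/4)·(L)^(1/4) = 512.
Solving, L = 256 and K = 256.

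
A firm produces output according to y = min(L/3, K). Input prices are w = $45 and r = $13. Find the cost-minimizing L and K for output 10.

L* = 30, K* = 10

With a fixed-proportions technology, the cost-minimizing bundle uses no slack in either input: L/3 = K = y.
So L = 3·10 = 30 and K = 10.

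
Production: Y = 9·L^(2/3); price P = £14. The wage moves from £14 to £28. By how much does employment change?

From P·MP_L = w with MP_L = 6·L^(-1/3), the labor demand is L(w) = (84/w)^(3).
At w = 14: L = 216. At w = 28: L = 27.
ΔL = 27 − 216 = -189.

ΔL = -189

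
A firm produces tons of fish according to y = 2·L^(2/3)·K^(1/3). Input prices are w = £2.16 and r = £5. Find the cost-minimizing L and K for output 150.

Cost minimization requires the marginal rate of technical substitution to equal the input-price ratio: MP_L/MP_K = w/r.
Here MP_L/MP_K = (2/3)·(K/L)/(1/3) = 2·(K/L). Setting this equal to 2.16/5 = 0.432 gives K = 0.216L.
Substituting into y = 150: 2·L^(2/3)·(0.216L)^(1/3) = 150.
Solving, L = 125 and K = 27.

L* = 125, K* = 27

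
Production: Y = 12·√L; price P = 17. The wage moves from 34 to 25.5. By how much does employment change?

From P·MP_L = w with MP_L = 6·L^(-1/2), the labor demand is L(w) = (102/w)^(2).
At w = 34: L = 9. At w = 25.5: L = 16.
ΔL = 16 − 9 = 7.

ΔL = 7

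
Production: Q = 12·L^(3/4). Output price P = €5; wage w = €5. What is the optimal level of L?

MP_L = (3/4)·12·L^(-1/4) = 9·L^(-1/4).
Profit maximization for a price taker requires P·MP_L = w: 5·9·L^(-1/4) = 5.
So L^(-1/4) = 1/9, which gives L = 6561.

L* = 6561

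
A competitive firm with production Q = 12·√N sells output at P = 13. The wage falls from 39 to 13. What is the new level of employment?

N* = 36

From P·MP_N = w with MP_N = 6·N^(-1/2), the labor demand is N(w) = (78/w)^(2).
At w = 39: N = 4. At w = 13: N = 36.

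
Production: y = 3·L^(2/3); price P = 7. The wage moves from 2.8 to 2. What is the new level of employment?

L* = 343

From P·MP_L = w with MP_L = 2·L^(-1/3), the labor demand is L(w) = (14/w)^(3).
At w = 2.8: L = 125. At w = 2: L = 343.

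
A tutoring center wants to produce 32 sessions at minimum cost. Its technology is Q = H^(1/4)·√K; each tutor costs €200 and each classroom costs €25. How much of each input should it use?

Cost minimization requires the marginal rate of technical substitution to equal the input-price ratio: MP_H/MP_K = w/r.
Here MP_H/MP_K = (1/4)·(K/H)/(1/2) = 0.5·(K/H). Setting this equal to 200/25 = 8 gives K = 16H.
Substituting into Q = 32: H^(1/4)·(16H)^(1/2) = 32.
Solving, H = 16 and K = 256.

H* = 16, K* = 256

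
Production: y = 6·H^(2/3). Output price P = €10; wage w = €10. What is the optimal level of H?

H* = 64

MP_H = (2/3)·6·H^(-1/3) = 4·H^(-1/3).
Profit maximization for a price taker requires P·MP_H = w: 10·4·H^(-1/3) = 10.
So H^(-1/3) = 0.25, which gives H = 64.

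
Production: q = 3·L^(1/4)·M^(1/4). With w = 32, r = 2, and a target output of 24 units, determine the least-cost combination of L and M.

L* = 16, M* = 256

Cost minimization requires the marginal rate of technical substitution to equal the input-price ratio: MP_L/MP_M = w/r.
Here MP_L/MP_M = (1/4)·(M/L)/(1/4) = (M/L). Setting this equal to 32/2 = 16 gives M = 16L.
Substituting into q = 24: 3·L^(1/4)·(16L)^(1/4) = 24.
Solving, L = 16 and M = 256.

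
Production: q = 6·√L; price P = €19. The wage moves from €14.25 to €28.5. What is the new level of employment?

L* = 4

From P·MP_L = w with MP_L = 3·L^(-1/2), the labor demand is L(w) = (57/w)^(2).
At w = 14.25: L = 16. At w = 28.5: L = 4.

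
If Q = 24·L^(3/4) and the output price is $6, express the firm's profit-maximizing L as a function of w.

MP_L = (3/4)·24·L^(-1/4) = 18·L^(-1/4).
Setting P·MP_L = w: 108·L^(-1/4) = w.
Solving for L: L^(-1/4) = w/108, so L = (108/w)^(4).

L(w) = (108/w)^(4)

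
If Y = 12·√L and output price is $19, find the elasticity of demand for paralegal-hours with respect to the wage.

MP_L = (1/2)·12·L^(-1/2), so P·MP_L = w gives 114·L^(-1/2) = w.
Solving, L(w) = (114/w)^(2). This is a constant-elasticity form: L ∝ w^(−2), so ε = −2.

ε = -2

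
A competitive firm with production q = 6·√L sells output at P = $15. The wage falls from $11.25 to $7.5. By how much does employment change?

From P·MP_L = w with MP_L = 3·L^(-1/2), the labor demand is L(w) = (45/w)^(2).
At w = 11.25: L = 16. At w = 7.5: L = 36.
ΔL = 36 − 16 = 20.

ΔL = 20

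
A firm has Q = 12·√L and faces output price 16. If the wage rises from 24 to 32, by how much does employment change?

From P·MP_L = w with MP_L = 6·L^(-1/2), the labor demand is L(w) = (96/w)^(2).
At w = 24: L = 16. At w = 32: L = 9.
ΔL = 9 − 16 = -7.

ΔL = -7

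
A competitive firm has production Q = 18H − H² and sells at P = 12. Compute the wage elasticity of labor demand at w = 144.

ε = -2

From P·MP_H = w with MP_H = 18 − 2H, labor demand is H(w) = (18 − w/12)/2.
dH/dw = −1/(24) = -1/24.
At w = 144, H = 3, so ε = (dH/dw)·(w/H) = (-1/24)·(144/3) = -2.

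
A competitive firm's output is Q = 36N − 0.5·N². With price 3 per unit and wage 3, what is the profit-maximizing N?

N* = 35

The marginal product of N is MP_N = 36 − N.
A price-taking firm hires until the value of the marginal product equals the wage: P·MP_N = w, so 3·(36 − N) = 3.
Then 36 − N = 1, giving N = 35.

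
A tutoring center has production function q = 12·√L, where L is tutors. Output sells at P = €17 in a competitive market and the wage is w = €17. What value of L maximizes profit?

MP_L = (1/2)·12·L^(-1/2) = 6·L^(-1/2).
Profit maximization for a price taker requires P·MP_L = w: 17·6·L^(-1/2) = 17.
So L^(-1/2) = 1/6, which gives L = 36.

L* = 36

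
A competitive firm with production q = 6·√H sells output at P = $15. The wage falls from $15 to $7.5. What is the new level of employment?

From P·MP_H = w with MP_H = 3·H^(-1/2), the labor demand is H(w) = (45/w)^(2).
At w = 15: H = 9. At w = 7.5: H = 36.

H* = 36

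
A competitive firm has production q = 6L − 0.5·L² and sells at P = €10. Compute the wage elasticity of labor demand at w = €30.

ε = -1

From P·MP_L = w with MP_L = 6 − L, labor demand is L(w) = 6 − w/10.
dL/dw = −1/(10) = -0.1.
At w = 30, L = 3, so ε = (dL/dw)·(w/L) = (-0.1)·(30/3) = -1.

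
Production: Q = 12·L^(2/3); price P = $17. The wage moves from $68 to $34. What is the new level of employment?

From P·MP_L = w with MP_L = 8·L^(-1/3), the labor demand is L(w) = (136/w)^(3).
At w = 68: L = 8. At w = 34: L = 64.

L* = 64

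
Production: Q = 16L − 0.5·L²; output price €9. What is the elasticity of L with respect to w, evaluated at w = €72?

ε = -1

From P·MP_L = w with MP_L = 16 − L, labor demand is L(w) = 16 − w/9.
dL/dw = −1/(9) = -1/9.
At w = 72, L = 8, so ε = (dL/dw)·(w/L) = (-1/9)·(72/8) = -1.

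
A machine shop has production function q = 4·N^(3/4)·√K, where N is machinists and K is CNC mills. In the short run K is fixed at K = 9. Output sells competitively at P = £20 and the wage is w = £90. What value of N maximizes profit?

With K = 9, MP_N = (3/4)·4·N^(-1/4)·9^(1/2) = 9·N^(-1/4).
Profit maximization for a price taker requires P·MP_N = w: 20·9·N^(-1/4) = 90.
So N^(-1/4) = 0.5, which gives N = 16.

N* = 16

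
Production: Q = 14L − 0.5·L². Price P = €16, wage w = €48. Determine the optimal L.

The marginal product of L is MP_L = 14 − L.
A price-taking firm hires until the value of the marginal product equals the wage: P·MP_L = w, so 16·(14 − L) = 48.
Then 14 − L = 3, giving L = 11.

L* = 11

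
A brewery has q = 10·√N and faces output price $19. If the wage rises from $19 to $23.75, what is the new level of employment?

N* = 16

From P·MP_N = w with MP_N = 5·N^(-1/2), the labor demand is N(w) = (95/w)^(2).
At w = 19: N = 25. At w = 23.75: N = 16.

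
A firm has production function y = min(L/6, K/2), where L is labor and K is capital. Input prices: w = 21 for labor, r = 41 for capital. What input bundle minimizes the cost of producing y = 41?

L* = 246, K* = 82

With a fixed-proportions technology, the cost-minimizing bundle uses no slack in either input: L/6 = K/2 = y.
So L = 6·41 = 246 and K = 2·41 = 82.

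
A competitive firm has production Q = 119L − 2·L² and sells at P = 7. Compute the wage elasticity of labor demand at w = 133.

From P·MP_L = w with MP_L = 119 − 4L, labor demand is L(w) = (119 − w/7)/4.
dL/dw = −1/(28) = -1/28.
At w = 133, L = 25, so ε = (dL/dw)·(w/L) = (-1/28)·(133/25) = -0.19.

ε = -0.19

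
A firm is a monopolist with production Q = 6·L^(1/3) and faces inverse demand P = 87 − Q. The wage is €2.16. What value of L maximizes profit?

Marginal revenue from the inverse demand is MR = 87 − 2Q.
The marginal product is MP_L = 2·L^(-2/3).
A monopolist hires until marginal revenue product equals the wage: MR·MP_L = w.
At L, Q = 6·L^(1/3). Substituting and solving: (87 − 12·L^(1/3))·2·L^(-2/3) = 2.16 gives L = 125.

L* = 125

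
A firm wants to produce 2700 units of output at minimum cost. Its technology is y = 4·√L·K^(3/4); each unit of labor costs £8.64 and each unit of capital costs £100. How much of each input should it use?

Cost minimization requires the marginal rate of technical substitution to equal the input-price ratio: MP_L/MP_K = w/r.
Here MP_L/MP_K = (1/2)·(K/L)/(3/4) = (2/3)·(K/L). Setting this equal to 8.64/100 = 0.0864 gives K = 0.1296L.
Substituting into y = 2700: 4·L^(1/2)·(0.1296L)^(3/4) = 2700.
Solving, L = 625 and K = 81.

L* = 625, K* = 81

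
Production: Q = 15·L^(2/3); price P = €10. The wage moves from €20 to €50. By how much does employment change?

ΔL = -117

From P·MP_L = w with MP_L = 10·L^(-1/3), the labor demand is L(w) = (100/w)^(3).
At w = 20: L = 125. At w = 50: L = 8.
ΔL = 8 − 125 = -117.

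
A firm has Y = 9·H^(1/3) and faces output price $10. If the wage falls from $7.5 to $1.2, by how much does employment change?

ΔH = 117

From P·MP_H = w with MP_H = 3·H^(-2/3), the labor demand is H(w) = (30/w)^(3/2).
At w = 7.5: H = 8. At w = 1.2: H = 125.
ΔH = 125 − 8 = 117.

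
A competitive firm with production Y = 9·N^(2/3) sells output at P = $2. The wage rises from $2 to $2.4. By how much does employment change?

ΔN = -91

From P·MP_N = w with MP_N = 6·N^(-1/3), the labor demand is N(w) = (12/w)^(3).
At w = 2: N = 216. At w = 2.4: N = 125.
ΔN = 125 − 216 = -91.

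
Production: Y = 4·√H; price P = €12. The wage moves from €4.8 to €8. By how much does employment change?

ΔH = -16

From P·MP_H = w with MP_H = 2·H^(-1/2), the labor demand is H(w) = (24/w)^(2).
At w = 4.8: H = 25. At w = 8: H = 9.
ΔH = 9 − 25 = -16.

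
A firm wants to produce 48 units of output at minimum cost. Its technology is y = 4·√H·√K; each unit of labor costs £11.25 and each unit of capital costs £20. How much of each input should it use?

H* = 16, K* = 9

Cost minimization requires the marginal rate of technical substitution to equal the input-price ratio: MP_H/MP_K = w/r.
Here MP_H/MP_K = (1/2)·(K/H)/(1/2) = (K/H). Setting this equal to 11.25/20 = 0.5625 gives K = 0.5625H.
Substituting into y = 48: 4·H^(1/2)·(0.5625H)^(1/2) = 48.
Solving, H = 16 and K = 9.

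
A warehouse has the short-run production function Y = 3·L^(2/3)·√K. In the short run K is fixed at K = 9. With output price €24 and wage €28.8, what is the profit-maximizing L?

With K = 9, MP_L = (2/3)·3·L^(-1/3)·9^(1/2) = 6·L^(-1/3).
Profit maximization for a price taker requires P·MP_L = w: 24·6·L^(-1/3) = 28.8.
So L^(-1/3) = 0.2, which gives L = 125.

L* = 125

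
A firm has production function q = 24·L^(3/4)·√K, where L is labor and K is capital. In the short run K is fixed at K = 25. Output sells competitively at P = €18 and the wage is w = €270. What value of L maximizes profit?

L* = 1296

With K = 25, MP_L = (3/4)·24·L^(-1/4)·25^(1/2) = 90·L^(-1/4).
Profit maximization for a price taker requires P·MP_L = w: 18·90·L^(-1/4) = 270.
So L^(-1/4) = 1/6, which gives L = 1296.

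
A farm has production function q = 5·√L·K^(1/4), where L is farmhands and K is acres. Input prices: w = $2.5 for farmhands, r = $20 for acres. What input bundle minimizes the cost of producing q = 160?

L* = 256, K* = 16

Cost minimization requires the marginal rate of technical substitution to equal the input-price ratio: MP_L/MP_K = w/r.
Here MP_L/MP_K = (1/2)·(K/L)/(1/4) = 2·(K/L). Setting this equal to 2.5/20 = 0.125 gives K = 0.0625L.
Substituting into q = 160: 5·L^(1/2)·(0.0625L)^(1/4) = 160.
Solving, L = 256 and K = 16.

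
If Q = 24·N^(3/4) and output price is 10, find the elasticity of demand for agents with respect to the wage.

MP_N = (3/4)·24·N^(-1/4), so P·MP_N = w gives 180·N^(-1/4) = w.
Solving, N(w) = (180/w)^(4). This is a constant-elasticity form: N ∝ w^(−4), so ε = −4.

ε = -4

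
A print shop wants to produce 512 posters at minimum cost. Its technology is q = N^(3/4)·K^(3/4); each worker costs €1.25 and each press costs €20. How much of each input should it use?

Cost minimization requires the marginal rate of technical substitution to equal the input-price ratio: MP_N/MP_K = w/r.
Here MP_N/MP_K = (3/4)·(K/N)/(3/4) = (K/N). Setting this equal to 1.25/20 = 0.0625 gives K = 0.0625N.
Substituting into q = 512: N^(3/4)·(0.0625N)^(3/4) = 512.
Solving, N = 256 and K = 16.

N* = 256, K* = 16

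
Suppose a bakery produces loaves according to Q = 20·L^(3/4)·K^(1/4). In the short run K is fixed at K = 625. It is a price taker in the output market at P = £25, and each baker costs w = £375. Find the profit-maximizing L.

With K = 625, MP_L = (3/4)·20·L^(-1/4)·625^(1/4) = 75·L^(-1/4).
Profit maximization for a price taker requires P·MP_L = w: 25·75·L^(-1/4) = 375.
So L^(-1/4) = 0.2, which gives L = 625.

L* = 625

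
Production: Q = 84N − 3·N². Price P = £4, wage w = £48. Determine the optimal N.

N* = 12

The marginal product of N is MP_N = 84 − 6N.
A price-taking firm hires until the value of the marginal product equals the wage: P·MP_N = w, so 4·(84 − 6N) = 48.
Then 84 − 6N = 12, giving N = 12.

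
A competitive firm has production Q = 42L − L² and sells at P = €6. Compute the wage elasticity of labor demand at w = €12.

From P·MP_L = w with MP_L = 42 − 2L, labor demand is L(w) = (42 − w/6)/2.
dL/dw = −1/(12) = -1/12.
At w = 12, L = 20, so ε = (dL/dw)·(w/L) = (-1/12)·(12/20) = -0.05.

ε = -0.05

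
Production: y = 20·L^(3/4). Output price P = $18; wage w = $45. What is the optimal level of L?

MP_L = (3/4)·20·L^(-1/4) = 15·L^(-1/4).
Profit maximization for a price taker requires P·MP_L = w: 18·15·L^(-1/4) = 45.
So L^(-1/4) = 1/6, which gives L = 1296.

L* = 1296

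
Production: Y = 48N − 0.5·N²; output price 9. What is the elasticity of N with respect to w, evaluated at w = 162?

ε = -0.6

From P·MP_N = w with MP_N = 48 − N, labor demand is N(w) = 48 − w/9.
dN/dw = −1/(9) = -1/9.
At w = 162, N = 30, so ε = (dN/dw)·(w/N) = (-1/9)·(162/30) = -0.6.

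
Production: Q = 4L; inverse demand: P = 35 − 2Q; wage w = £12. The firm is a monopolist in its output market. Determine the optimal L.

L* = 2

Marginal revenue from the inverse demand is MR = 35 − 4Q.
The marginal product is MP_L = 4.
A monopolist hires until marginal revenue product equals the wage: MR·MP_L = w.
(35 − 16L)·4 = 12, so L = 2.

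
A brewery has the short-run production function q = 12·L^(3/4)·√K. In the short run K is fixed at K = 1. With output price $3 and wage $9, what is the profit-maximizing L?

L* = 81

With K = 1, MP_L = (3/4)·12·L^(-1/4)·1^(1/2) = 9·L^(-1/4).
Profit maximization for a price taker requires P·MP_L = w: 3·9·L^(-1/4) = 9.
So L^(-1/4) = 1/3, which gives L = 81.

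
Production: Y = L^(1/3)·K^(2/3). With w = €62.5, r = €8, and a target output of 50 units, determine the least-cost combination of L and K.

L* = 8, K* = 125

Cost minimization requires the marginal rate of technical substitution to equal the input-price ratio: MP_L/MP_K = w/r.
Here MP_L/MP_K = (1/3)·(K/L)/(2/3) = 0.5·(K/L). Setting this equal to 62.5/8 = 7.8125 gives K = 15.625L.
Substituting into Y = 50: L^(1/3)·(15.625L)^(2/3) = 50.
Solving, L = 8 and K = 125.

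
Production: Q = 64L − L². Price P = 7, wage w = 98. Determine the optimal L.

L* = 25

The marginal product of L is MP_L = 64 − 2L.
A price-taking firm hires until the value of the marginal product equals the wage: P·MP_L = w, so 7·(64 − 2L) = 98.
Then 64 − 2L = 14, giving L = 25.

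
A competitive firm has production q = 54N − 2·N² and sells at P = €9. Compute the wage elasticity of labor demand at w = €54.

From P·MP_N = w with MP_N = 54 − 4N, labor demand is N(w) = (54 − w/9)/4.
dN/dw = −1/(36) = -1/36.
At w = 54, N = 12, so ε = (dN/dw)·(w/N) = (-1/36)·(54/12) = -0.125.

ε = -0.125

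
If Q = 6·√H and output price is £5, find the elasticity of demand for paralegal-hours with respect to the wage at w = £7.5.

ε = -2

MP_H = (1/2)·6·H^(-1/2), so P·MP_H = w gives 15·H^(-1/2) = w.
Solving, H(w) = (15/w)^(2). This is a constant-elasticity form: H ∝ w^(−2), so ε = −2.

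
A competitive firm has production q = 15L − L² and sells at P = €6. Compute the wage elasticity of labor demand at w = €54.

From P·MP_L = w with MP_L = 15 − 2L, labor demand is L(w) = (15 − w/6)/2.
dL/dw = −1/(12) = -1/12.
At w = 54, L = 3, so ε = (dL/dw)·(w/L) = (-1/12)·(54/3) = -1.5.

ε = -1.5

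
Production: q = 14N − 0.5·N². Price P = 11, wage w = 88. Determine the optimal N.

N* = 6

The marginal product of N is MP_N = 14 − N.
A price-taking firm hires until the value of the marginal product equals the wage: P·MP_N = w, so 11·(14 − N) = 88.
Then 14 − N = 8, giving N = 6.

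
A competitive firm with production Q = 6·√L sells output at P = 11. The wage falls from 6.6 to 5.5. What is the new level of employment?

L* = 36

From P·MP_L = w with MP_L = 3·L^(-1/2), the labor demand is L(w) = (33/w)^(2).
At w = 6.6: L = 25. At w = 5.5: L = 36.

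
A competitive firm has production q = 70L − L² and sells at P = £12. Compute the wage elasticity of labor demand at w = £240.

From P·MP_L = w with MP_L = 70 − 2L, labor demand is L(w) = (70 − w/12)/2.
dL/dw = −1/(24) = -1/24.
At w = 240, L = 25, so ε = (dL/dw)·(w/L) = (-1/24)·(240/25) = -0.4.

ε = -0.4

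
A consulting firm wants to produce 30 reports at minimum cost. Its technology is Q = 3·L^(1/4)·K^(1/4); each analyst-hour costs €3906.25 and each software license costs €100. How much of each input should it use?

L* = 16, K* = 625

Cost minimization requires the marginal rate of technical substitution to equal the input-price ratio: MP_L/MP_K = w/r.
Here MP_L/MP_K = (1/4)·(K/L)/(1/4) = (K/L). Setting this equal to 3906.25/100 = 39.0625 gives K = 39.0625L.
Substituting into Q = 30: 3·L^(1/4)·(39.0625L)^(1/4) = 30.
Solving, L = 16 and K = 625.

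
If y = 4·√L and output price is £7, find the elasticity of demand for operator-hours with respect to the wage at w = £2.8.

MP_L = (1/2)·4·L^(-1/2), so P·MP_L = w gives 14·L^(-1/2) = w.
Solving, L(w) = (14/w)^(2). This is a constant-elasticity form: L ∝ w^(−2), so ε = −2.

ε = -2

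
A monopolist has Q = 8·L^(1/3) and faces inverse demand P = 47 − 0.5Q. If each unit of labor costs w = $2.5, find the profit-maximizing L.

L* = 64

Marginal revenue from the inverse demand is MR = 47 − Q.
The marginal product is MP_L = (8/3)·L^(-2/3).
A monopolist hires until marginal revenue product equals the wage: MR·MP_L = w.
At L, Q = 8·L^(1/3). Substituting and solving: (47 − 8·L^(1/3))·(8/3)·L^(-2/3) = 2.5 gives L = 64.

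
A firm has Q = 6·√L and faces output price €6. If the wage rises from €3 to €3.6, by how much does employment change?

ΔL = -11

From P·MP_L = w with MP_L = 3·L^(-1/2), the labor demand is L(w) = (18/w)^(2).
At w = 3: L = 36. At w = 3.6: L = 25.
ΔL = 25 − 36 = -11.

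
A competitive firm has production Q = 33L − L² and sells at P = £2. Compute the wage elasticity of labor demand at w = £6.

ε = -0.1

From P·MP_L = w with MP_L = 33 − 2L, labor demand is L(w) = (33 − w/2)/2.
dL/dw = −1/(4) = -0.25.
At w = 6, L = 15, so ε = (dL/dw)·(w/L) = (-0.25)·(6/15) = -0.1.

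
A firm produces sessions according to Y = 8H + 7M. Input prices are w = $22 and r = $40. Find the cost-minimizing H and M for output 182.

The inputs are perfect substitutes, so the firm uses whichever has the lower cost per unit of output.
Cost per unit of output via H is w/8 = 2.75; via M it is r/7 = 40/7. H is cheaper.
Producing Y = 182 with H alone: H = 22.75, M = 0.

H* = 22.75, M* = 0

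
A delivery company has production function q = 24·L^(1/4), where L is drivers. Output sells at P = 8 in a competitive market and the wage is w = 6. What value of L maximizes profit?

L* = 16

MP_L = (1/4)·24·L^(-3/4) = 6·L^(-3/4).
Profit maximization for a price taker requires P·MP_L = w: 8·6·L^(-3/4) = 6.
So L^(-3/4) = 0.125, which gives L = 16.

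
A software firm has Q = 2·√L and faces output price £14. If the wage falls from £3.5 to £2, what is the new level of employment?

L* = 49

From P·MP_L = w with MP_L = L^(-1/2), the labor demand is L(w) = (14/w)^(2).
At w = 3.5: L = 16. At w = 2: L = 49.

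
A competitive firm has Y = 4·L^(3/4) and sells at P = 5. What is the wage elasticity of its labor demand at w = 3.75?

ε = -4

MP_L = (3/4)·4·L^(-1/4), so P·MP_L = w gives 15·L^(-1/4) = w.
Solving, L(w) = (15/w)^(4). This is a constant-elasticity form: L ∝ w^(−4), so ε = −4.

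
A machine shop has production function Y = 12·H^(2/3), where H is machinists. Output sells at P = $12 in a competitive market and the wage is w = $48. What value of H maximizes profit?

MP_H = (2/3)·12·H^(-1/3) = 8·H^(-1/3).
Profit maximization for a price taker requires P·MP_H = w: 12·8·H^(-1/3) = 48.
So H^(-1/3) = 0.5, which gives H = 8.

H* = 8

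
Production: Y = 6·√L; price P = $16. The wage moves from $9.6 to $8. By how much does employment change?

ΔL = 11

From P·MP_L = w with MP_L = 3·L^(-1/2), the labor demand is L(w) = (48/w)^(2).
At w = 9.6: L = 25. At w = 8: L = 36.
ΔL = 36 − 25 = 11.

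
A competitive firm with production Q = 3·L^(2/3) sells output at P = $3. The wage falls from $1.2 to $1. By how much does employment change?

ΔL = 91

From P·MP_L = w with MP_L = 2·L^(-1/3), the labor demand is L(w) = (6/w)^(3).
At w = 1.2: L = 125. At w = 1: L = 216.
ΔL = 216 − 125 = 91.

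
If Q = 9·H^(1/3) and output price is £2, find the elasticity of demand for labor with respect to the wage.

MP_H = (1/3)·9·H^(-2/3), so P·MP_H = w gives 6·H^(-2/3) = w.
Solving, H(w) = (6/w)^(3/2). This is a constant-elasticity form: H ∝ w^(−3/2), so ε = −3/2.

ε = -1.5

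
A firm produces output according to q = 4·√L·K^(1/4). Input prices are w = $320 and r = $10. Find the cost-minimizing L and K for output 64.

L* = 16, K* = 256

Cost minimization requires the marginal rate of technical substitution to equal the input-price ratio: MP_L/MP_K = w/r.
Here MP_L/MP_K = (1/2)·(K/L)/(1/4) = 2·(K/L). Setting this equal to 320/10 = 32 gives K = 16L.
Substituting into q = 64: 4·L^(1/2)·(16L)^(1/4) = 64.
Solving, L = 16 and K = 256.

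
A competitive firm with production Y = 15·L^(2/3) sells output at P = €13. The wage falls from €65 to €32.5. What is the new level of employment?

From P·MP_L = w with MP_L = 10·L^(-1/3), the labor demand is L(w) = (130/w)^(3).
At w = 65: L = 8. At w = 32.5: L = 64.

L* = 64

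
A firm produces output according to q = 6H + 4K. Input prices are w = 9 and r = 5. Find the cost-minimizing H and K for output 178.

H* = 0, K* = 44.5

The inputs are perfect substitutes, so the firm uses whichever has the lower cost per unit of output.
Cost per unit of output via H is w/6 = 1.5; via K it is r/4 = 1.25. K is cheaper.
Producing q = 178 with K alone: H = 0, K = 44.5.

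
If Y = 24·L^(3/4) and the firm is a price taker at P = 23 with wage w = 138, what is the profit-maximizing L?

L* = 81

MP_L = (3/4)·24·L^(-1/4) = 18·L^(-1/4).
Profit maximization for a price taker requires P·MP_L = w: 23·18·L^(-1/4) = 138.
So L^(-1/4) = 1/3, which gives L = 81.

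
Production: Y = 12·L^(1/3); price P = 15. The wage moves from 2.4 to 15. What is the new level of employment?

From P·MP_L = w with MP_L = 4·L^(-2/3), the labor demand is L(w) = (60/w)^(3/2).
At w = 2.4: L = 125. At w = 15: L = 8.

L* = 8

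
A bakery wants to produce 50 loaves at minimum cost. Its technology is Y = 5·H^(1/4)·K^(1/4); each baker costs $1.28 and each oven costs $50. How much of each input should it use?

H* = 625, K* = 16

Cost minimization requires the marginal rate of technical substitution to equal the input-price ratio: MP_H/MP_K = w/r.
Here MP_H/MP_K = (1/4)·(K/H)/(1/4) = (K/H). Setting this equal to 1.28/50 = 0.0256 gives K = 0.0256H.
Substituting into Y = 50: 5·H^(1/4)·(0.0256H)^(1/4) = 50.
Solving, H = 625 and K = 16.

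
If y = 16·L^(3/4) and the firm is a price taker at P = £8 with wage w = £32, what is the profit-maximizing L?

L* = 81

MP_L = (3/4)·16·L^(-1/4) = 12·L^(-1/4).
Profit maximization for a price taker requires P·MP_L = w: 8·12·L^(-1/4) = 32.
So L^(-1/4) = 1/3, which gives L = 81.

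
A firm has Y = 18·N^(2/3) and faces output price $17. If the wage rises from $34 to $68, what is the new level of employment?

N* = 27

From P·MP_N = w with MP_N = 12·N^(-1/3), the labor demand is N(w) = (204/w)^(3).
At w = 34: N = 216. At w = 68: N = 27.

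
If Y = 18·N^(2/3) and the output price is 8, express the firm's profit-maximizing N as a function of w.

MP_N = (2/3)·18·N^(-1/3) = 12·N^(-1/3).
Setting P·MP_N = w: 96·N^(-1/3) = w.
Solving for N: N^(-1/3) = w/96, so N = (96/w)^(3).

N(w) = 884736/w³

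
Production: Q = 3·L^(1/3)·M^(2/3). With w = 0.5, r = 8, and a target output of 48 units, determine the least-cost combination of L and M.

L* = 64, M* = 8

Cost minimization requires the marginal rate of technical substitution to equal the input-price ratio: MP_L/MP_M = w/r.
Here MP_L/MP_M = (1/3)·(M/L)/(2/3) = 0.5·(M/L). Setting this equal to 0.5/8 = 0.0625 gives M = 0.125L.
Substituting into Q = 48: 3·L^(1/3)·(0.125L)^(2/3) = 48.
Solving, L = 64 and M = 8.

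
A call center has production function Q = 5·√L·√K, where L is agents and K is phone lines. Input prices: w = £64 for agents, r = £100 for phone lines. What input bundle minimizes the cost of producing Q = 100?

L* = 25, K* = 16

Cost minimization requires the marginal rate of technical substitution to equal the input-price ratio: MP_L/MP_K = w/r.
Here MP_L/MP_K = (1/2)·(K/L)/(1/2) = (K/L). Setting this equal to 64/100 = 0.64 gives K = 0.64L.
Substituting into Q = 100: 5·L^(1/2)·(0.64L)^(1/2) = 100.
Solving, L = 25 and K = 16.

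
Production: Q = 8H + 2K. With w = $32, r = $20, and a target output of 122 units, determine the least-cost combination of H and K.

The inputs are perfect substitutes, so the firm uses whichever has the lower cost per unit of output.
Cost per unit of output via H is w/8 = 4; via K it is r/2 = 10. H is cheaper.
Producing Q = 122 with H alone: H = 15.25, K = 0.

H* = 15.25, K* = 0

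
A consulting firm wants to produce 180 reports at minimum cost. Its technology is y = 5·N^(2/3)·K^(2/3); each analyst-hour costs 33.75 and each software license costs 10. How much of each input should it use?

Cost minimization requires the marginal rate of technical substitution to equal the input-price ratio: MP_N/MP_K = w/r.
Here MP_N/MP_K = (2/3)·(K/N)/(2/3) = (K/N). Setting this equal to 33.75/10 = 3.375 gives K = 3.375N.
Substituting into y = 180: 5·N^(2/3)·(3.375N)^(2/3) = 180.
Solving, N = 8 and K = 27.

N* = 8, K* = 27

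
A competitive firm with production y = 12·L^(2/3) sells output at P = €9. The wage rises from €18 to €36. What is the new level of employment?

From P·MP_L = w with MP_L = 8·L^(-1/3), the labor demand is L(w) = (72/w)^(3).
At w = 18: L = 64. At w = 36: L = 8.

L* = 8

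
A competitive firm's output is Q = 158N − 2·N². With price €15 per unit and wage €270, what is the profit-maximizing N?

N* = 35

The marginal product of N is MP_N = 158 − 4N.
A price-taking firm hires until the value of the marginal product equals the wage: P·MP_N = w, so 15·(158 − 4N) = 270.
Then 158 − 4N = 18, giving N = 35.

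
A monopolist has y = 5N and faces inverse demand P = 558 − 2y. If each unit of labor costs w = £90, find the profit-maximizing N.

N* = 27

Marginal revenue from the inverse demand is MR = 558 − 4y.
The marginal product is MP_N = 5.
A monopolist hires until marginal revenue product equals the wage: MR·MP_N = w.
(558 − 20N)·5 = 90, so N = 27.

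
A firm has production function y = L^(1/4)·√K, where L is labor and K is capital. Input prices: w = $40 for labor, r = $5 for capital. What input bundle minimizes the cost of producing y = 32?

Cost minimization requires the marginal rate of technical substitution to equal the input-price ratio: MP_L/MP_K = w/r.
Here MP_L/MP_K = (1/4)·(K/L)/(1/2) = 0.5·(K/L). Setting this equal to 40/5 = 8 gives K = 16L.
Substituting into y = 32: L^(1/4)·(16L)^(1/2) = 32.
Solving, L = 16 and K = 256.

L* = 16, K* = 256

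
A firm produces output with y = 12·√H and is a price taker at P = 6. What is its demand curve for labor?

H(w) = 1296/w²

MP_H = (1/2)·12·H^(-1/2) = 6·H^(-1/2).
Setting P·MP_H = w: 36·H^(-1/2) = w.
Solving for H: H^(-1/2) = w/36, so H = (36/w)^(2).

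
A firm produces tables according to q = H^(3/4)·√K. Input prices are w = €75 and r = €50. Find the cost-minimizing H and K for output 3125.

H* = 625, K* = 625

Cost minimization requires the marginal rate of technical substitution to equal the input-price ratio: MP_H/MP_K = w/r.
Here MP_H/MP_K = (3/4)·(K/H)/(1/2) = 1.5·(K/H). Setting this equal to 75/50 = 1.5 gives K = H.
Substituting into q = 3125: H^(3/4)·(H)^(1/2) = 3125.
Solving, H = 625 and K = 625.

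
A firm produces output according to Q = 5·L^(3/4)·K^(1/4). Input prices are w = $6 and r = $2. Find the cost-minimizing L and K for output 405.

L* = 81, K* = 81

Cost minimization requires the marginal rate of technical substitution to equal the input-price ratio: MP_L/MP_K = w/r.
Here MP_L/MP_K = (3/4)·(K/L)/(1/4) = 3·(K/L). Setting this equal to 6/2 = 3 gives K = L.
Substituting into Q = 405: 5·L^(3/4)·(L)^(1/4) = 405.
Solving, L = 81 and K = 81.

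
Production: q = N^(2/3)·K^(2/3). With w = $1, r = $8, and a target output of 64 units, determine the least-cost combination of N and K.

Cost minimization requires the marginal rate of technical substitution to equal the input-price ratio: MP_N/MP_K = w/r.
Here MP_N/MP_K = (2/3)·(K/N)/(2/3) = (K/N). Setting this equal to 1/8 = 0.125 gives K = 0.125N.
Substituting into q = 64: N^(2/3)·(0.125N)^(2/3) = 64.
Solving, N = 64 and K = 8.

N* = 64, K* = 8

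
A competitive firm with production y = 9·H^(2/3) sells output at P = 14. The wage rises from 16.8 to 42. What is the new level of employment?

H* = 8

From P·MP_H = w with MP_H = 6·H^(-1/3), the labor demand is H(w) = (84/w)^(3).
At w = 16.8: H = 125. At w = 42: H = 8.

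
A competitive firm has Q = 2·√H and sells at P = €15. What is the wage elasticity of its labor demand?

ε = -2

MP_H = (1/2)·2·H^(-1/2), so P·MP_H = w gives 15·H^(-1/2) = w.
Solving, H(w) = (15/w)^(2). This is a constant-elasticity form: H ∝ w^(−2), so ε = −2.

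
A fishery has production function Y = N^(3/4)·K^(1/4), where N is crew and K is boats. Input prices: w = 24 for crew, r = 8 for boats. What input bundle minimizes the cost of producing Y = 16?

N* = 16, K* = 16

Cost minimization requires the marginal rate of technical substitution to equal the input-price ratio: MP_N/MP_K = w/r.
Here MP_N/MP_K = (3/4)·(K/N)/(1/4) = 3·(K/N). Setting this equal to 24/8 = 3 gives K = N.
Substituting into Y = 16: N^(3/4)·(N)^(1/4) = 16.
Solving, N = 16 and K = 16.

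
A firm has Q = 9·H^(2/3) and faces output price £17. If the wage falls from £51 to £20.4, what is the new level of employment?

H* = 125

From P·MP_H = w with MP_H = 6·H^(-1/3), the labor demand is H(w) = (102/w)^(3).
At w = 51: H = 8. At w = 20.4: H = 125.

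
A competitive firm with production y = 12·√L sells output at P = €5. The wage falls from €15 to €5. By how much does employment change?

ΔL = 32

From P·MP_L = w with MP_L = 6·L^(-1/2), the labor demand is L(w) = (30/w)^(2).
At w = 15: L = 4. At w = 5: L = 36.
ΔL = 36 − 4 = 32.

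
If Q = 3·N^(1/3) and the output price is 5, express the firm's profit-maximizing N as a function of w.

N(w) = (5/w)^(3/2)

MP_N = (1/3)·3·N^(-2/3) = N^(-2/3).
Setting P·MP_N = w: 5·N^(-2/3) = w.
Solving for N: N^(-2/3) = w/5, so N = (5/w)^(3/2).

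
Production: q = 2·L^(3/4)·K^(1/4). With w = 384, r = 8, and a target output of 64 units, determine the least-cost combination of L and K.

L* = 16, K* = 256

Cost minimization requires the marginal rate of technical substitution to equal the input-price ratio: MP_L/MP_K = w/r.
Here MP_L/MP_K = (3/4)·(K/L)/(1/4) = 3·(K/L). Setting this equal to 384/8 = 48 gives K = 16L.
Substituting into q = 64: 2·L^(3/4)·(16L)^(1/4) = 64.
Solving, L = 16 and K = 256.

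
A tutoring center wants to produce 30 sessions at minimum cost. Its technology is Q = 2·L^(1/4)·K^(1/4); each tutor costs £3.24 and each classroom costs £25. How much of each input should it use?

Cost minimization requires the marginal rate of technical substitution to equal the input-price ratio: MP_L/MP_K = w/r.
Here MP_L/MP_K = (1/4)·(K/L)/(1/4) = (K/L). Setting this equal to 3.24/25 = 0.1296 gives K = 0.1296L.
Substituting into Q = 30: 2·L^(1/4)·(0.1296L)^(1/4) = 30.
Solving, L = 625 and K = 81.

L* = 625, K* = 81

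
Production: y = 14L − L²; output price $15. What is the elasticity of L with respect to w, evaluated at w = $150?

From P·MP_L = w with MP_L = 14 − 2L, labor demand is L(w) = (14 − w/15)/2.
dL/dw = −1/(30) = -1/30.
At w = 150, L = 2, so ε = (dL/dw)·(w/L) = (-1/30)·(150/2) = -2.5.

ε = -2.5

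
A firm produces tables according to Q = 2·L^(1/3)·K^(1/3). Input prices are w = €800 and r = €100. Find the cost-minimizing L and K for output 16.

L* = 8, K* = 64

Cost minimization requires the marginal rate of technical substitution to equal the input-price ratio: MP_L/MP_K = w/r.
Here MP_L/MP_K = (1/3)·(K/L)/(1/3) = (K/L). Setting this equal to 800/100 = 8 gives K = 8L.
Substituting into Q = 16: 2·L^(1/3)·(8L)^(1/3) = 16.
Solving, L = 8 and K = 64.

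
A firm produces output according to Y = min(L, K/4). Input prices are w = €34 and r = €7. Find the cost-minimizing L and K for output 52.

With a fixed-proportions technology, the cost-minimizing bundle uses no slack in either input: L = K/4 = Y.
So L = 52 and K = 4·52 = 208.

L* = 52, K* = 208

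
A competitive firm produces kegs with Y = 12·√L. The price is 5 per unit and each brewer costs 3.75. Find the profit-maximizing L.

L* = 64

MP_L = (1/2)·12·L^(-1/2) = 6·L^(-1/2).
Profit maximization for a price taker requires P·MP_L = w: 5·6·L^(-1/2) = 3.75.
So L^(-1/2) = 0.125, which gives L = 64.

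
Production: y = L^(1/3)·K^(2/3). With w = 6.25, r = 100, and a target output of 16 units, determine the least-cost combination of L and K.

Cost minimization requires the marginal rate of technical substitution to equal the input-price ratio: MP_L/MP_K = w/r.
Here MP_L/MP_K = (1/3)·(K/L)/(2/3) = 0.5·(K/L). Setting this equal to 6.25/100 = 0.0625 gives K = 0.125L.
Substituting into y = 16: L^(1/3)·(0.125L)^(2/3) = 16.
Solving, L = 64 and K = 8.

L* = 64, K* = 8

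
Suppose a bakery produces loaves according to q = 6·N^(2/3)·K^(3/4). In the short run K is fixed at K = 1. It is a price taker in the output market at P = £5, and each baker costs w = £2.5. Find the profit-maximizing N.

N* = 512

With K = 1, MP_N = (2/3)·6·N^(-1/3)·1^(3/4) = 4·N^(-1/3).
Profit maximization for a price taker requires P·MP_N = w: 5·4·N^(-1/3) = 2.5.
So N^(-1/3) = 0.125, which gives N = 512.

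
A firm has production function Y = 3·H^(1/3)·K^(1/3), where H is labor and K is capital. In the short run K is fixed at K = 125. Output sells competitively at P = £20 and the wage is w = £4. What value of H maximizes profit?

With K = 125, MP_H = (1/3)·3·H^(-2/3)·125^(1/3) = 5·H^(-2/3).
Profit maximization for a price taker requires P·MP_H = w: 20·5·H^(-2/3) = 4.
So H^(-2/3) = 0.04, which gives H = 125.

H* = 125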